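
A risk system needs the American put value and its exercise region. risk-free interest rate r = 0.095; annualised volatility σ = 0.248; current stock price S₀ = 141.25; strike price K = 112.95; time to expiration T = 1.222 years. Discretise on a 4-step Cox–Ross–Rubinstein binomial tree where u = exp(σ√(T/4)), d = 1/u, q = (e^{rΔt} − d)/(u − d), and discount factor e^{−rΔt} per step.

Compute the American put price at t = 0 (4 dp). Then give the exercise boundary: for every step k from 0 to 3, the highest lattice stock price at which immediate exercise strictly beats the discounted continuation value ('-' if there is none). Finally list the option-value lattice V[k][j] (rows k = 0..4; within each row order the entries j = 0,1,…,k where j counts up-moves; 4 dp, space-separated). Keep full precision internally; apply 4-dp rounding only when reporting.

price = 2.0444
boundary = - - - 93.6259
tree:
2.0444
4.3938 0.3978
9.3038 0.9588 0.0000
19.3241 2.3107 0.0000 0.0000
31.3171 5.5691 0.0000 0.0000 0.0000

Δt=0.30550, u=1.14691, d=0.87191, q=0.57286, disc=e^(-rΔt)=0.97139
k=4 terminal: V=max(K-S,0) → 31.3171 5.5691 0.0000 0.0000 0.0000
k=3: j=0 S=93.6259 intr=19.3241 cont=16.0931 V=19.3241[EX]; j=1 S=123.1566 intr=0.0000 cont=2.3107 V=2.3107[hold]; j=2 S=162.0016 intr=0.0000 cont=0.0000 V=0.0000[hold]; j=3 S=213.0987 intr=0.0000 cont=0.0000 V=0.0000[hold]  S*(3)=93.6259
k=2: j=0 S=107.3809 intr=5.5691 cont=9.3038 V=9.3038[hold]; j=1 S=141.2500 intr=0.0000 cont=0.9588 V=0.9588[hold]; j=2 S=185.8018 intr=0.0000 cont=0.0000 V=0.0000[hold]  S*(2)=-
k=1: j=0 S=123.1566 intr=0.0000 cont=4.3938 V=4.3938[hold]; j=1 S=162.0016 intr=0.0000 cont=0.3978 V=0.3978[hold]  S*(1)=-
k=0: j=0 S=141.2500 intr=0.0000 cont=2.0444 V=2.0444[hold]  S*(0)=-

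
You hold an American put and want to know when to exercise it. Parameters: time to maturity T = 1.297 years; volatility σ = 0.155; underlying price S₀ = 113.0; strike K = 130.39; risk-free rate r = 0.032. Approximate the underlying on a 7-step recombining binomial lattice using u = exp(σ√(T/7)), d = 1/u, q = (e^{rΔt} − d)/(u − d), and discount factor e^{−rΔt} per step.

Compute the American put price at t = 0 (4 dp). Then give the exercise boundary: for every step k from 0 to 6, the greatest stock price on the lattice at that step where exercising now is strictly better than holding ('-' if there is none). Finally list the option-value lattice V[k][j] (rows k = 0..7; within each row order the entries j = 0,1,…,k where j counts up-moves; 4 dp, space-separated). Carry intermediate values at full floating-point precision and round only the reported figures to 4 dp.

Δt=0.18529  u=1.06900  d=0.93546  q=0.52786  discount=0.99409
step 7 (expiry): payoffs max(K−S,0) = 59.5551 49.4433 37.8881 24.6833 9.5935 0.0000 0.0000 0.0000
step 6: (k=6,j=0): S=75.7222, (K−S)⁺=54.6678, hold=53.8970 ⇒ V=54.6678 exercise | (k=6,j=1): S=86.5316, (K−S)⁺=43.8584, hold=43.0876 ⇒ V=43.8584 exercise | (k=6,j=2): S=98.8841, (K−S)⁺=31.5059, hold=30.7350 ⇒ V=31.5059 exercise | (k=6,j=3): S=113.0000, (K−S)⁺=17.3900, hold=16.6192 ⇒ V=17.3900 exercise | (k=6,j=4): S=129.1309, (K−S)⁺=1.2591, hold=4.5027 ⇒ V=4.5027 continue | (k=6,j=5): S=147.5646, (K−S)⁺=0.0000, hold=0.0000 ⇒ V=0.0000 continue | (k=6,j=6): S=168.6296, (K−S)⁺=0.0000, hold=0.0000 ⇒ V=0.0000 continue  boundary S*=113.0000
step 5: (k=5,j=0): S=80.9467, (K−S)⁺=49.4433, hold=48.6725 ⇒ V=49.4433 exercise | (k=5,j=1): S=92.5019, (K−S)⁺=37.8881, hold=37.1173 ⇒ V=37.8881 exercise | (k=5,j=2): S=105.7067, (K−S)⁺=24.6833, hold=23.9125 ⇒ V=24.6833 exercise | (k=5,j=3): S=120.7965, (K−S)⁺=9.5935, hold=10.5247 ⇒ V=10.5247 continue | (k=5,j=4): S=138.0404, (K−S)⁺=0.0000, hold=2.1133 ⇒ V=2.1133 continue | (k=5,j=5): S=157.7459, (K−S)⁺=0.0000, hold=0.0000 ⇒ V=0.0000 continue  boundary S*=105.7067
step 4: (k=4,j=0): S=86.5316, (K−S)⁺=43.8584, hold=43.0876 ⇒ V=43.8584 exercise | (k=4,j=1): S=98.8841, (K−S)⁺=31.5059, hold=30.7350 ⇒ V=31.5059 exercise | (k=4,j=2): S=113.0000, (K−S)⁺=17.3900, hold=17.1078 ⇒ V=17.3900 exercise | (k=4,j=3): S=129.1309, (K−S)⁺=1.2591, hold=6.0487 ⇒ V=6.0487 continue | (k=4,j=4): S=147.5646, (K−S)⁺=0.0000, hold=0.9919 ⇒ V=0.9919 continue  boundary S*=113.0000
step 3: (k=3,j=0): S=92.5019, (K−S)⁺=37.8881, hold=37.1173 ⇒ V=37.8881 exercise | (k=3,j=1): S=105.7067, (K−S)⁺=24.6833, hold=23.9125 ⇒ V=24.6833 exercise | (k=3,j=2): S=120.7965, (K−S)⁺=9.5935, hold=11.3360 ⇒ V=11.3360 continue | (k=3,j=3): S=138.0404, (K−S)⁺=0.0000, hold=3.3595 ⇒ V=3.3595 continue  boundary S*=105.7067
step 2: (k=2,j=0): S=98.8841, (K−S)⁺=31.5059, hold=30.7350 ⇒ V=31.5059 exercise | (k=2,j=1): S=113.0000, (K−S)⁺=17.3900, hold=17.5335 ⇒ V=17.5335 continue | (k=2,j=2): S=129.1309, (K−S)⁺=1.2591, hold=7.0834 ⇒ V=7.0834 continue  boundary S*=98.8841
step 1: (k=1,j=0): S=105.7067, (K−S)⁺=24.6833, hold=23.9878 ⇒ V=24.6833 exercise | (k=1,j=1): S=120.7965, (K−S)⁺=9.5935, hold=11.9463 ⇒ V=11.9463 continue  boundary S*=105.7067
step 0: (k=0,j=0): S=113.0000, (K−S)⁺=17.3900, hold=17.8538 ⇒ V=17.8538 continue  boundary S*=-

price = 17.8538
boundary = - 105.7067 98.8841 105.7067 113.0000 105.7067 113.0000
tree:
17.8538
24.6833 11.9463
31.5059 17.5335 7.0834
37.8881 24.6833 11.3360 3.3595
43.8584 31.5059 17.3900 6.0487 0.9919
49.4433 37.8881 24.6833 10.5247 2.1133 0.0000
54.6678 43.8584 31.5059 17.3900 4.5027 0.0000 0.0000
59.5551 49.4433 37.8881 24.6833 9.5935 0.0000 0.0000 0.0000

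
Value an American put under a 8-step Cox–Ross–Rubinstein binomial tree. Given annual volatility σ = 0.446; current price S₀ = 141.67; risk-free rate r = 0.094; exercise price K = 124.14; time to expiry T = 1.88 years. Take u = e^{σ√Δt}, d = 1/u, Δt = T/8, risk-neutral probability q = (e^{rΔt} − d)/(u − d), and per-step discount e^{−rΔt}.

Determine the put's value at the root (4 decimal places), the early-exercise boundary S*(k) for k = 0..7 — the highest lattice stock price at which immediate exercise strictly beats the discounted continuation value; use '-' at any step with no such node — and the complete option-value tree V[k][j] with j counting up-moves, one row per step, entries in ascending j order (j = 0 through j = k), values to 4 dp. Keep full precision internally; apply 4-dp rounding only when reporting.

Δt=0.23500, u=1.24136, d=0.80557, q=0.49741, disc=e^(-rΔt)=0.97815
k=8 terminal: V=max(K-S,0) → 99.0154 85.4237 64.4793 32.2045 0.0000 0.0000 0.0000 0.0000 0.0000
k=7: j=0 S=31.1887 intr=92.9513 cont=90.2391 V=92.9513[EX]; j=1 S=48.0608 intr=76.0792 cont=73.3670 V=76.0792[EX]; j=2 S=74.0604 intr=50.0796 cont=47.3674 V=50.0796[EX]; j=3 S=114.1249 intr=10.0151 cont=15.8320 V=15.8320[hold]; j=4 S=175.8633 intr=0.0000 cont=0.0000 V=0.0000[hold]; j=5 S=271.0003 intr=0.0000 cont=0.0000 V=0.0000[hold]; j=6 S=417.6038 intr=0.0000 cont=0.0000 V=0.0000[hold]; j=7 S=643.5155 intr=0.0000 cont=0.0000 V=0.0000[hold]  S*(7)=74.0604
k=6: j=0 S=38.7163 intr=85.4237 cont=82.7115 V=85.4237[EX]; j=1 S=59.6607 intr=64.4793 cont=61.7671 V=64.4793[EX]; j=2 S=91.9355 intr=32.2045 cont=32.3225 V=32.3225[hold]; j=3 S=141.6700 intr=0.0000 cont=7.7831 V=7.7831[hold]; j=4 S=218.3094 intr=0.0000 cont=0.0000 V=0.0000[hold]; j=5 S=336.4086 intr=0.0000 cont=0.0000 V=0.0000[hold]; j=6 S=518.3961 intr=0.0000 cont=0.0000 V=0.0000[hold]  S*(6)=59.6607
k=5: j=0 S=48.0608 intr=76.0792 cont=73.3670 V=76.0792[EX]; j=1 S=74.0604 intr=50.0796 cont=47.4248 V=50.0796[EX]; j=2 S=114.1249 intr=10.0151 cont=19.6768 V=19.6768[hold]; j=3 S=175.8633 intr=0.0000 cont=3.8262 V=3.8262[hold]; j=4 S=271.0003 intr=0.0000 cont=0.0000 V=0.0000[hold]; j=5 S=417.6038 intr=0.0000 cont=0.0000 V=0.0000[hold]  S*(5)=74.0604
k=4: j=0 S=59.6607 intr=64.4793 cont=61.7671 V=64.4793[EX]; j=1 S=91.9355 intr=32.2045 cont=34.1932 V=34.1932[hold]; j=2 S=141.6700 intr=0.0000 cont=11.5349 V=11.5349[hold]; j=3 S=218.3094 intr=0.0000 cont=1.8810 V=1.8810[hold]; j=4 S=336.4086 intr=0.0000 cont=0.0000 V=0.0000[hold]  S*(4)=59.6607
k=3: j=0 S=74.0604 intr=50.0796 cont=48.3350 V=50.0796[EX]; j=1 S=114.1249 intr=10.0151 cont=22.4219 V=22.4219[hold]; j=2 S=175.8633 intr=0.0000 cont=6.5859 V=6.5859[hold]; j=3 S=271.0003 intr=0.0000 cont=0.9247 V=0.9247[hold]  S*(3)=74.0604
k=2: j=0 S=91.9355 intr=32.2045 cont=35.5288 V=35.5288[hold]; j=1 S=141.6700 intr=0.0000 cont=14.2271 V=14.2271[hold]; j=2 S=218.3094 intr=0.0000 cont=3.6876 V=3.6876[hold]  S*(2)=-
k=1: j=0 S=114.1249 intr=10.0151 cont=24.3883 V=24.3883[hold]; j=1 S=175.8633 intr=0.0000 cont=8.7883 V=8.7883[hold]  S*(1)=-
k=0: j=0 S=141.6700 intr=0.0000 cont=16.2654 V=16.2654[hold]  S*(0)=-

price = 16.2654
boundary = - - - 74.0604 59.6607 74.0604 59.6607 74.0604
tree:
16.2654
24.3883 8.7883
35.5288 14.2271 3.6876
50.0796 22.4219 6.5859 0.9247
64.4793 34.1932 11.5349 1.8810 0.0000
76.0792 50.0796 19.6768 3.8262 0.0000 0.0000
85.4237 64.4793 32.3225 7.7831 0.0000 0.0000 0.0000
92.9513 76.0792 50.0796 15.8320 0.0000 0.0000 0.0000 0.0000
99.0154 85.4237 64.4793 32.2045 0.0000 0.0000 0.0000 0.0000 0.0000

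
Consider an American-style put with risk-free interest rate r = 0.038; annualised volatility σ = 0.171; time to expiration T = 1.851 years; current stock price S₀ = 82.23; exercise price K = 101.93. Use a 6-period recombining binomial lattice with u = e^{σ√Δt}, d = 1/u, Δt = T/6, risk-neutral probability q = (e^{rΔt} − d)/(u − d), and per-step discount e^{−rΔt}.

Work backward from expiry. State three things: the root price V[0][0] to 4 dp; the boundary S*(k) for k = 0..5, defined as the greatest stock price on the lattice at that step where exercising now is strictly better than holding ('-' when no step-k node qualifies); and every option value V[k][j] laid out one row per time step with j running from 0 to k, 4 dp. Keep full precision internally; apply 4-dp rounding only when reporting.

price = 19.7000
boundary = 82.2300 74.7794 82.2300 74.7794 82.2300 90.4230
tree:
19.7000
27.1506 12.7644
33.9262 19.7000 7.0943
40.0878 27.1506 12.1066 2.9500
45.6912 33.9262 19.7000 5.8578 0.5202
50.7868 40.0878 27.1506 11.5070 1.1399 0.0000
55.4207 45.6912 33.9262 19.7000 2.4978 0.0000 0.0000

Δt=0.30850  u=1.09963  d=0.90939  q=0.53826  discount=0.98835
step 6 (expiry): payoffs max(K−S,0) = 55.4207 45.6912 33.9262 19.7000 2.4978 0.0000 0.0000
step 5: (k=5,j=0): S=51.1432, (K−S)⁺=50.7868, hold=49.5989 ⇒ V=50.7868 exercise | (k=5,j=1): S=61.8422, (K−S)⁺=40.0878, hold=38.8999 ⇒ V=40.0878 exercise | (k=5,j=2): S=74.7794, (K−S)⁺=27.1506, hold=25.9627 ⇒ V=27.1506 exercise | (k=5,j=3): S=90.4230, (K−S)⁺=11.5070, hold=10.3191 ⇒ V=11.5070 exercise | (k=5,j=4): S=109.3392, (K−S)⁺=0.0000, hold=1.1399 ⇒ V=1.1399 continue | (k=5,j=5): S=132.2126, (K−S)⁺=0.0000, hold=0.0000 ⇒ V=0.0000 continue  boundary S*=90.4230
step 4: (k=4,j=0): S=56.2388, (K−S)⁺=45.6912, hold=44.5032 ⇒ V=45.6912 exercise | (k=4,j=1): S=68.0038, (K−S)⁺=33.9262, hold=32.7382 ⇒ V=33.9262 exercise | (k=4,j=2): S=82.2300, (K−S)⁺=19.7000, hold=18.5121 ⇒ V=19.7000 exercise | (k=4,j=3): S=99.4322, (K−S)⁺=2.4978, hold=5.8578 ⇒ V=5.8578 continue | (k=4,j=4): S=120.2332, (K−S)⁺=0.0000, hold=0.5202 ⇒ V=0.5202 continue  boundary S*=82.2300
step 3: (k=3,j=0): S=61.8422, (K−S)⁺=40.0878, hold=38.8999 ⇒ V=40.0878 exercise | (k=3,j=1): S=74.7794, (K−S)⁺=27.1506, hold=25.9627 ⇒ V=27.1506 exercise | (k=3,j=2): S=90.4230, (K−S)⁺=11.5070, hold=12.1066 ⇒ V=12.1066 continue | (k=3,j=3): S=109.3392, (K−S)⁺=0.0000, hold=2.9500 ⇒ V=2.9500 continue  boundary S*=74.7794
step 2: (k=2,j=0): S=68.0038, (K−S)⁺=33.9262, hold=32.7382 ⇒ V=33.9262 exercise | (k=2,j=1): S=82.2300, (K−S)⁺=19.7000, hold=18.8310 ⇒ V=19.7000 exercise | (k=2,j=2): S=99.4322, (K−S)⁺=2.4978, hold=7.0943 ⇒ V=7.0943 continue  boundary S*=82.2300
step 1: (k=1,j=0): S=74.7794, (K−S)⁺=27.1506, hold=25.9627 ⇒ V=27.1506 exercise | (k=1,j=1): S=90.4230, (K−S)⁺=11.5070, hold=12.7644 ⇒ V=12.7644 continue  boundary S*=74.7794
step 0: (k=0,j=0): S=82.2300, (K−S)⁺=19.7000, hold=19.1809 ⇒ V=19.7000 exercise  boundary S*=82.2300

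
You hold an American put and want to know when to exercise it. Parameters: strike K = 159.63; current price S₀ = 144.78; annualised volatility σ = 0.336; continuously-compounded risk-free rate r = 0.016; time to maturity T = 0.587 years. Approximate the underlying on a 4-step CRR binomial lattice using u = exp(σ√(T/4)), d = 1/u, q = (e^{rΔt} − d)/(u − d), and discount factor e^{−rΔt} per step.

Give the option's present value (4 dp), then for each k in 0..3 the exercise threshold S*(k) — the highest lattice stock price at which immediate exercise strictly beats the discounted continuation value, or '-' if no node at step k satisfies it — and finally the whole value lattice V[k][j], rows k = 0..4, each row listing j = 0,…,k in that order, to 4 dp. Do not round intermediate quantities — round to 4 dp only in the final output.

price = 24.1160
boundary = - - 111.9202 127.2942
tree:
24.1160
34.6787 12.6523
47.7098 20.5602 4.0433
61.2270 32.3358 7.7487 0.0000
73.1117 47.7098 14.8500 0.0000 0.0000

params: Δt=0.14675 u=1.13737 d=0.87922 q=0.47697 e^(-rΔt)=0.99765
t_4 payoffs: 73.1117 47.7098 14.8500 0.0000 0.0000
t_3: node(3,0) S=98.4030 payoff=61.2270 vs cont=60.8526 → 61.2270 [stop]  node(3,1) S=127.2942 payoff=32.3358 vs cont=31.9615 → 32.3358 [stop]  node(3,2) S=164.6678 payoff=0.0000 vs cont=7.7487 → 7.7487 [wait]  node(3,3) S=213.0144 payoff=0.0000 vs cont=0.0000 → 0.0000 [wait]  ⇒ S*(3)=127.2942
t_2: node(2,0) S=111.9202 payoff=47.7098 vs cont=47.3355 → 47.7098 [stop]  node(2,1) S=144.7800 payoff=14.8500 vs cont=20.5602 → 20.5602 [wait]  node(2,2) S=187.2875 payoff=0.0000 vs cont=4.0433 → 4.0433 [wait]  ⇒ S*(2)=111.9202
t_1: node(1,0) S=127.2942 payoff=32.3358 vs cont=34.6787 → 34.6787 [wait]  node(1,1) S=164.6678 payoff=0.0000 vs cont=12.6523 → 12.6523 [wait]  ⇒ S*(1)=-
t_0: node(0,0) S=144.7800 payoff=14.8500 vs cont=24.1160 → 24.1160 [wait]  ⇒ S*(0)=-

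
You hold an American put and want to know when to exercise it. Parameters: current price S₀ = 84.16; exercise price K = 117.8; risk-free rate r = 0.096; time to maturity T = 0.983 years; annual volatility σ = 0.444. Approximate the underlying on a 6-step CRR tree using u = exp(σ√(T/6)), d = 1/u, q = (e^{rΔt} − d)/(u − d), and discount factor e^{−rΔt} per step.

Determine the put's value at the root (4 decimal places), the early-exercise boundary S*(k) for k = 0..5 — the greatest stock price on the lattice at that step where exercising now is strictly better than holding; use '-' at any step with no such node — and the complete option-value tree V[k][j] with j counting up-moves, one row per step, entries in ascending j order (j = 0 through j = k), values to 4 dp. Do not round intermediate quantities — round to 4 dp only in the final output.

price = 34.5235
boundary = - 70.3164 84.1600 70.3164 84.1600 100.7291
tree:
34.5235
47.4836 22.6111
59.0501 33.6400 12.2589
68.7139 47.4836 20.7242 4.1511
76.7882 59.0501 33.6400 8.4181 0.0000
83.5343 68.7139 47.4836 17.0709 0.0000 0.0000
89.1707 76.7882 59.0501 33.6400 0.0000 0.0000 0.0000

Δt=0.16383, u=1.19688, d=0.83551, q=0.49906, disc=e^(-rΔt)=0.98440
k=6 terminal: V=max(K-S,0) → 89.1707 76.7882 59.0501 33.6400 0.0000 0.0000 0.0000
k=5: j=0 S=34.2657 intr=83.5343 cont=81.6960 V=83.5343[EX]; j=1 S=49.0861 intr=68.7139 cont=66.8757 V=68.7139[EX]; j=2 S=70.3164 intr=47.4836 cont=45.6454 V=47.4836[EX]; j=3 S=100.7291 intr=17.0709 cont=16.5887 V=17.0709[EX]; j=4 S=144.2957 intr=0.0000 cont=0.0000 V=0.0000[hold]; j=5 S=206.7053 intr=0.0000 cont=0.0000 V=0.0000[hold]  S*(5)=100.7291
k=4: j=0 S=41.0118 intr=76.7882 cont=74.9499 V=76.7882[EX]; j=1 S=58.7499 intr=59.0501 cont=57.2118 V=59.0501[EX]; j=2 S=84.1600 intr=33.6400 cont=31.8017 V=33.6400[EX]; j=3 S=120.5602 intr=0.0000 cont=8.4181 V=8.4181[hold]; j=4 S=172.7040 intr=0.0000 cont=0.0000 V=0.0000[hold]  S*(4)=84.1600
k=3: j=0 S=49.0861 intr=68.7139 cont=66.8757 V=68.7139[EX]; j=1 S=70.3164 intr=47.4836 cont=45.6454 V=47.4836[EX]; j=2 S=100.7291 intr=17.0709 cont=20.7242 V=20.7242[hold]; j=3 S=144.2957 intr=0.0000 cont=4.1511 V=4.1511[hold]  S*(3)=70.3164
k=2: j=0 S=58.7499 intr=59.0501 cont=57.2118 V=59.0501[EX]; j=1 S=84.1600 intr=33.6400 cont=33.5965 V=33.6400[EX]; j=2 S=120.5602 intr=0.0000 cont=12.2589 V=12.2589[hold]  S*(2)=84.1600
k=1: j=0 S=70.3164 intr=47.4836 cont=45.6454 V=47.4836[EX]; j=1 S=100.7291 intr=17.0709 cont=22.6111 V=22.6111[hold]  S*(1)=70.3164
k=0: j=0 S=84.1600 intr=33.6400 cont=34.5235 V=34.5235[hold]  S*(0)=-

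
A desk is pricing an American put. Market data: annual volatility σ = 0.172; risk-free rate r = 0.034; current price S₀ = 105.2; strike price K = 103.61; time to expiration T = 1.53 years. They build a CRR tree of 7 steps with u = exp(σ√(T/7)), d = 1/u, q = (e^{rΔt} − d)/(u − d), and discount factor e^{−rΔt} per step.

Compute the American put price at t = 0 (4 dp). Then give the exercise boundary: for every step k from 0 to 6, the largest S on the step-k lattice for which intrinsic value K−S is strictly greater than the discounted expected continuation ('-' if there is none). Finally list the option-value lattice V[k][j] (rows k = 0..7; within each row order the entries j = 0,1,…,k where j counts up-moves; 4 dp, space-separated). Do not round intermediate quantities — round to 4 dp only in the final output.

price = 6.3373
boundary = - - - 82.6508 76.2648 82.6508 89.5715
tree:
6.3373
9.7755 3.3317
14.5894 5.5803 1.3546
20.9592 9.0615 2.5253 0.3197
27.3452 14.1433 4.6149 0.6799 0.0000
33.2377 20.9592 8.2077 1.4459 0.0000 0.0000
38.6750 27.3452 14.0385 3.0746 0.0000 0.0000 0.0000
43.6922 33.2377 20.9592 6.5382 0.0000 0.0000 0.0000 0.0000

Δt=0.21857  u=1.08373  d=0.92274  q=0.52624  discount=0.99260
step 7 (expiry): payoffs max(K−S,0) = 43.6922 33.2377 20.9592 6.5382 0.0000 0.0000 0.0000 0.0000
step 6: (k=6,j=0): S=64.9350, (K−S)⁺=38.6750, hold=37.9079 ⇒ V=38.6750 exercise | (k=6,j=1): S=76.2648, (K−S)⁺=27.3452, hold=26.5780 ⇒ V=27.3452 exercise | (k=6,j=2): S=89.5715, (K−S)⁺=14.0385, hold=13.2713 ⇒ V=14.0385 exercise | (k=6,j=3): S=105.2000, (K−S)⁺=0.0000, hold=3.0746 ⇒ V=3.0746 continue | (k=6,j=4): S=123.5553, (K−S)⁺=0.0000, hold=0.0000 ⇒ V=0.0000 continue | (k=6,j=5): S=145.1132, (K−S)⁺=0.0000, hold=0.0000 ⇒ V=0.0000 continue | (k=6,j=6): S=170.4326, (K−S)⁺=0.0000, hold=0.0000 ⇒ V=0.0000 continue  boundary S*=89.5715
step 5: (k=5,j=0): S=70.3723, (K−S)⁺=33.2377, hold=32.4706 ⇒ V=33.2377 exercise | (k=5,j=1): S=82.6508, (K−S)⁺=20.9592, hold=20.1920 ⇒ V=20.9592 exercise | (k=5,j=2): S=97.0718, (K−S)⁺=6.5382, hold=8.2077 ⇒ V=8.2077 continue | (k=5,j=3): S=114.0089, (K−S)⁺=0.0000, hold=1.4459 ⇒ V=1.4459 continue | (k=5,j=4): S=133.9011, (K−S)⁺=0.0000, hold=0.0000 ⇒ V=0.0000 continue | (k=5,j=5): S=157.2642, (K−S)⁺=0.0000, hold=0.0000 ⇒ V=0.0000 continue  boundary S*=82.6508
step 4: (k=4,j=0): S=76.2648, (K−S)⁺=27.3452, hold=26.5780 ⇒ V=27.3452 exercise | (k=4,j=1): S=89.5715, (K−S)⁺=14.0385, hold=14.1433 ⇒ V=14.1433 continue | (k=4,j=2): S=105.2000, (K−S)⁺=0.0000, hold=4.6149 ⇒ V=4.6149 continue | (k=4,j=3): S=123.5553, (K−S)⁺=0.0000, hold=0.6799 ⇒ V=0.6799 continue | (k=4,j=4): S=145.1132, (K−S)⁺=0.0000, hold=0.0000 ⇒ V=0.0000 continue  boundary S*=76.2648
step 3: (k=3,j=0): S=82.6508, (K−S)⁺=20.9592, hold=20.2468 ⇒ V=20.9592 exercise | (k=3,j=1): S=97.0718, (K−S)⁺=6.5382, hold=9.0615 ⇒ V=9.0615 continue | (k=3,j=2): S=114.0089, (K−S)⁺=0.0000, hold=2.5253 ⇒ V=2.5253 continue | (k=3,j=3): S=133.9011, (K−S)⁺=0.0000, hold=0.3197 ⇒ V=0.3197 continue  boundary S*=82.6508
step 2: (k=2,j=0): S=89.5715, (K−S)⁺=14.0385, hold=14.5894 ⇒ V=14.5894 continue | (k=2,j=1): S=105.2000, (K−S)⁺=0.0000, hold=5.5803 ⇒ V=5.5803 continue | (k=2,j=2): S=123.5553, (K−S)⁺=0.0000, hold=1.3546 ⇒ V=1.3546 continue  boundary S*=-
step 1: (k=1,j=0): S=97.0718, (K−S)⁺=6.5382, hold=9.7755 ⇒ V=9.7755 continue | (k=1,j=1): S=114.0089, (K−S)⁺=0.0000, hold=3.3317 ⇒ V=3.3317 continue  boundary S*=-
step 0: (k=0,j=0): S=105.2000, (K−S)⁺=0.0000, hold=6.3373 ⇒ V=6.3373 continue  boundary S*=-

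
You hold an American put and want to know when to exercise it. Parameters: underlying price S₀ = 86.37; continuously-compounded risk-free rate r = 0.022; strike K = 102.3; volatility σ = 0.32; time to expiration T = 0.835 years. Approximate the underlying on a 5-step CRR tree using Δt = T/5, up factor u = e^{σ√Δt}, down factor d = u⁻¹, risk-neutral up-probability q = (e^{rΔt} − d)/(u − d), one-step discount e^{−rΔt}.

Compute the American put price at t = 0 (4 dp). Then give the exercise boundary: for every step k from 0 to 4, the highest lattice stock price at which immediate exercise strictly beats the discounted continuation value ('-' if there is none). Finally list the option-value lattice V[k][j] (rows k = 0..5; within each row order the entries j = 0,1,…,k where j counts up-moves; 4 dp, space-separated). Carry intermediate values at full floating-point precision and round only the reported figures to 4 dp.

params: Δt=0.16700 u=1.13971 d=0.87742 q=0.48139 e^(-rΔt)=0.99633
t_5 payoffs: 57.3842 43.9575 26.5173 3.8636 0.0000 0.0000
t_4: node(4,0) S=51.1908 payoff=51.1092 vs cont=50.7340 → 51.1092 [stop]  node(4,1) S=66.4932 payoff=35.8068 vs cont=35.4316 → 35.8068 [stop]  node(4,2) S=86.3700 payoff=15.9300 vs cont=15.5548 → 15.9300 [stop]  node(4,3) S=112.1885 payoff=0.0000 vs cont=1.9964 → 1.9964 [wait]  node(4,4) S=145.7249 payoff=0.0000 vs cont=0.0000 → 0.0000 [wait]  ⇒ S*(4)=86.3700
t_3: node(3,0) S=58.3425 payoff=43.9575 vs cont=43.5824 → 43.9575 [stop]  node(3,1) S=75.7827 payoff=26.5173 vs cont=26.1421 → 26.5173 [stop]  node(3,2) S=98.4364 payoff=3.8636 vs cont=9.1887 → 9.1887 [wait]  node(3,3) S=127.8619 payoff=0.0000 vs cont=1.0315 → 1.0315 [wait]  ⇒ S*(3)=75.7827
t_2: node(2,0) S=66.4932 payoff=35.8068 vs cont=35.4316 → 35.8068 [stop]  node(2,1) S=86.3700 payoff=15.9300 vs cont=18.1089 → 18.1089 [wait]  node(2,2) S=112.1885 payoff=0.0000 vs cont=5.2427 → 5.2427 [wait]  ⇒ S*(2)=66.4932
t_1: node(1,0) S=75.7827 payoff=26.5173 vs cont=27.1871 → 27.1871 [wait]  node(1,1) S=98.4364 payoff=3.8636 vs cont=11.8715 → 11.8715 [wait]  ⇒ S*(1)=-
t_0: node(0,0) S=86.3700 payoff=15.9300 vs cont=19.7417 → 19.7417 [wait]  ⇒ S*(0)=-

price = 19.7417
boundary = - - 66.4932 75.7827 86.3700
tree:
19.7417
27.1871 11.8715
35.8068 18.1089 5.2427
43.9575 26.5173 9.1887 1.0315
51.1092 35.8068 15.9300 1.9964 0.0000
57.3842 43.9575 26.5173 3.8636 0.0000 0.0000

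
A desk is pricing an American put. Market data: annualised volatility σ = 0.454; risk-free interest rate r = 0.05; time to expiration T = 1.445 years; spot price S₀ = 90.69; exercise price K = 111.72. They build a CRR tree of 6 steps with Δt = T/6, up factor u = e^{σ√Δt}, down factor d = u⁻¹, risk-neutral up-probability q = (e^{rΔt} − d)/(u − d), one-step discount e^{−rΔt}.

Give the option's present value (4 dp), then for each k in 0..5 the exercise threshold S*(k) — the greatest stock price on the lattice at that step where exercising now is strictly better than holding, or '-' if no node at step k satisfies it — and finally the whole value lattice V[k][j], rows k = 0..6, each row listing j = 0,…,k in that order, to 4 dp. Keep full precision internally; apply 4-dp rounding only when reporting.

price = 30.5135
boundary = - - 58.0816 46.4812 58.0816 72.5770
tree:
30.5135
41.1941 19.3253
53.6384 28.3033 9.7581
65.2388 39.9140 16.0159 2.9944
74.5222 53.6384 25.5555 5.7343 0.0000
81.9515 65.2388 39.1430 10.9815 0.0000 0.0000
87.8970 74.5222 53.6384 21.0300 0.0000 0.0000 0.0000

Δt=0.24083, u=1.24957, d=0.80028, q=0.47149, disc=e^(-rΔt)=0.98803
k=6 terminal: V=max(K-S,0) → 87.8970 74.5222 53.6384 21.0300 0.0000 0.0000 0.0000
k=5: j=0 S=29.7685 intr=81.9515 cont=80.6143 V=81.9515[EX]; j=1 S=46.4812 intr=65.2388 cont=63.9015 V=65.2388[EX]; j=2 S=72.5770 intr=39.1430 cont=37.8058 V=39.1430[EX]; j=3 S=113.3235 intr=0.0000 cont=10.9815 V=10.9815[hold]; j=4 S=176.9462 intr=0.0000 cont=0.0000 V=0.0000[hold]; j=5 S=276.2882 intr=0.0000 cont=0.0000 V=0.0000[hold]  S*(5)=72.5770
k=4: j=0 S=37.1978 intr=74.5222 cont=73.1850 V=74.5222[EX]; j=1 S=58.0816 intr=53.6384 cont=52.3012 V=53.6384[EX]; j=2 S=90.6900 intr=21.0300 cont=25.5555 V=25.5555[hold]; j=3 S=141.6056 intr=0.0000 cont=5.7343 V=5.7343[hold]; j=4 S=221.1066 intr=0.0000 cont=0.0000 V=0.0000[hold]  S*(4)=58.0816
k=3: j=0 S=46.4812 intr=65.2388 cont=63.9015 V=65.2388[EX]; j=1 S=72.5770 intr=39.1430 cont=39.9140 V=39.9140[hold]; j=2 S=113.3235 intr=0.0000 cont=16.0159 V=16.0159[hold]; j=3 S=176.9462 intr=0.0000 cont=2.9944 V=2.9944[hold]  S*(3)=46.4812
k=2: j=0 S=58.0816 intr=53.6384 cont=52.6604 V=53.6384[EX]; j=1 S=90.6900 intr=21.0300 cont=28.3033 V=28.3033[hold]; j=2 S=141.6056 intr=0.0000 cont=9.7581 V=9.7581[hold]  S*(2)=58.0816
k=1: j=0 S=72.5770 intr=39.1430 cont=41.1941 V=41.1941[hold]; j=1 S=113.3235 intr=0.0000 cont=19.3253 V=19.3253[hold]  S*(1)=-
k=0: j=0 S=90.6900 intr=21.0300 cont=30.5135 V=30.5135[hold]  S*(0)=-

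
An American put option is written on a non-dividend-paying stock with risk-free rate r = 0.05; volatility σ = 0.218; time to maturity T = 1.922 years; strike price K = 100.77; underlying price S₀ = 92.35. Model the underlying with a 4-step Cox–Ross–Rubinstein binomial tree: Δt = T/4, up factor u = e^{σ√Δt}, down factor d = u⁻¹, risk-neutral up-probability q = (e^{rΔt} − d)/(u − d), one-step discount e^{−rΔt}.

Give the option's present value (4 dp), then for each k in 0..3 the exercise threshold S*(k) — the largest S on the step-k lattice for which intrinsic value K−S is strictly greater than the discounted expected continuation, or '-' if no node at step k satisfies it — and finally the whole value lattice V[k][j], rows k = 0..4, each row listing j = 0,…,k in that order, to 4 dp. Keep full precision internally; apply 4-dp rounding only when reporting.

price = 12.7475
boundary = - 79.3979 68.2624 79.3979
tree:
12.7475
21.3721 6.0439
32.5076 11.5386 1.6801
42.0814 21.3721 3.7612 0.0000
50.3125 32.5076 8.4200 0.0000 0.0000

Δt=0.48050  u=1.16313  d=0.85975  q=0.54244  discount=0.97626
step 4 (expiry): payoffs max(K−S,0) = 50.3125 32.5076 8.4200 0.0000 0.0000
step 3: (k=3,j=0): S=58.6886, (K−S)⁺=42.0814, hold=39.6893 ⇒ V=42.0814 exercise | (k=3,j=1): S=79.3979, (K−S)⁺=21.3721, hold=18.9799 ⇒ V=21.3721 exercise | (k=3,j=2): S=107.4149, (K−S)⁺=0.0000, hold=3.7612 ⇒ V=3.7612 continue | (k=3,j=3): S=145.3182, (K−S)⁺=0.0000, hold=0.0000 ⇒ V=0.0000 continue  boundary S*=79.3979
step 2: (k=2,j=0): S=68.2624, (K−S)⁺=32.5076, hold=30.1155 ⇒ V=32.5076 exercise | (k=2,j=1): S=92.3500, (K−S)⁺=8.4200, hold=11.5386 ⇒ V=11.5386 continue | (k=2,j=2): S=124.9374, (K−S)⁺=0.0000, hold=1.6801 ⇒ V=1.6801 continue  boundary S*=68.2624
step 1: (k=1,j=0): S=79.3979, (K−S)⁺=21.3721, hold=20.6314 ⇒ V=21.3721 exercise | (k=1,j=1): S=107.4149, (K−S)⁺=0.0000, hold=6.0439 ⇒ V=6.0439 continue  boundary S*=79.3979
step 0: (k=0,j=0): S=92.3500, (K−S)⁺=8.4200, hold=12.7475 ⇒ V=12.7475 continue  boundary S*=-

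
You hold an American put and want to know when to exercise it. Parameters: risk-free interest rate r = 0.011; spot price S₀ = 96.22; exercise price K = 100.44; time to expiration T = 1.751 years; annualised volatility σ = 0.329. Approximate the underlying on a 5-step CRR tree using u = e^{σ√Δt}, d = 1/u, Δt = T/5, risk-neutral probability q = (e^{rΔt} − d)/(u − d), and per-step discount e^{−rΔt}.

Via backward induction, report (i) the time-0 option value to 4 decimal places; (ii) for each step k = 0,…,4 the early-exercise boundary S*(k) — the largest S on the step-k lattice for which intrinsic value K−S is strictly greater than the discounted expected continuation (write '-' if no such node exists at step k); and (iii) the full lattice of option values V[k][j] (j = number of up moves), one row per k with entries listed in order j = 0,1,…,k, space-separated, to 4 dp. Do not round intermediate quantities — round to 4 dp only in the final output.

price = 18.8974
boundary = - - - 53.6539 65.1862
tree:
18.8974
26.6767 9.9720
36.2063 15.7728 3.2822
46.7861 24.1556 6.1166 0.0000
56.2783 35.2538 11.3988 0.0000 0.0000
64.0911 46.7861 21.2427 0.0000 0.0000 0.0000

params: Δt=0.35020 u=1.21494 d=0.82309 q=0.46133 e^(-rΔt)=0.99616
t_5 payoffs: 64.0911 46.7861 21.2427 0.0000 0.0000 0.0000
t_4: node(4,0) S=44.1617 payoff=56.2783 vs cont=55.8921 → 56.2783 [stop]  node(4,1) S=65.1862 payoff=35.2538 vs cont=34.8676 → 35.2538 [stop]  node(4,2) S=96.2200 payoff=4.2200 vs cont=11.3988 → 11.3988 [wait]  node(4,3) S=142.0283 payoff=0.0000 vs cont=0.0000 → 0.0000 [wait]  node(4,4) S=209.6450 payoff=0.0000 vs cont=0.0000 → 0.0000 [wait]  ⇒ S*(4)=65.1862
t_3: node(3,0) S=53.6539 payoff=46.7861 vs cont=46.4000 → 46.7861 [stop]  node(3,1) S=79.1973 payoff=21.2427 vs cont=24.1556 → 24.1556 [wait]  node(3,2) S=116.9015 payoff=0.0000 vs cont=6.1166 → 6.1166 [wait]  node(3,3) S=172.5559 payoff=0.0000 vs cont=0.0000 → 0.0000 [wait]  ⇒ S*(3)=53.6539
t_2: node(2,0) S=65.1862 payoff=35.2538 vs cont=36.2063 → 36.2063 [wait]  node(2,1) S=96.2200 payoff=4.2200 vs cont=15.7728 → 15.7728 [wait]  node(2,2) S=142.0283 payoff=0.0000 vs cont=3.2822 → 3.2822 [wait]  ⇒ S*(2)=-
t_1: node(1,0) S=79.1973 payoff=21.2427 vs cont=26.6767 → 26.6767 [wait]  node(1,1) S=116.9015 payoff=0.0000 vs cont=9.9720 → 9.9720 [wait]  ⇒ S*(1)=-
t_0: node(0,0) S=96.2200 payoff=4.2200 vs cont=18.8974 → 18.8974 [wait]  ⇒ S*(0)=-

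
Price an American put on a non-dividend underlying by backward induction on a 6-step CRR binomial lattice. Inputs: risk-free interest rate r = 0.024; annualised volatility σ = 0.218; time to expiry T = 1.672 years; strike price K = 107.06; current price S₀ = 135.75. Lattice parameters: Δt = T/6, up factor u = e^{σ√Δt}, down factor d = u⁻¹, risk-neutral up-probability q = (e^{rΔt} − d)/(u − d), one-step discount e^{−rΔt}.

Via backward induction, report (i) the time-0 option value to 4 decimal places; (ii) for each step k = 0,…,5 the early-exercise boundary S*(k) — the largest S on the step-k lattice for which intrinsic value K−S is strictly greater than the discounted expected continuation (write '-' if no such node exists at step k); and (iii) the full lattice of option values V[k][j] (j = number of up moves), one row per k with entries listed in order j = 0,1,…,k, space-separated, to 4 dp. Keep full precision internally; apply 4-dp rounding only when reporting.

Δt=0.27867  u=1.12196  d=0.89130  q=0.50035  discount=0.99333
step 6 (expiry): payoffs max(K−S,0) = 39.0036 21.3906 0.0000 0.0000 0.0000 0.0000 0.0000
step 5: (k=5,j=0): S=76.3567, (K−S)⁺=30.7033, hold=29.9896 ⇒ V=30.7033 exercise | (k=5,j=1): S=96.1179, (K−S)⁺=10.9421, hold=10.6165 ⇒ V=10.9421 exercise | (k=5,j=2): S=120.9933, (K−S)⁺=0.0000, hold=0.0000 ⇒ V=0.0000 continue | (k=5,j=3): S=152.3065, (K−S)⁺=0.0000, hold=0.0000 ⇒ V=0.0000 continue | (k=5,j=4): S=191.7235, (K−S)⁺=0.0000, hold=0.0000 ⇒ V=0.0000 continue | (k=5,j=5): S=241.3417, (K−S)⁺=0.0000, hold=0.0000 ⇒ V=0.0000 continue  boundary S*=96.1179
step 4: (k=4,j=0): S=85.6694, (K−S)⁺=21.3906, hold=20.6770 ⇒ V=21.3906 exercise | (k=4,j=1): S=107.8407, (K−S)⁺=0.0000, hold=5.4307 ⇒ V=5.4307 continue | (k=4,j=2): S=135.7500, (K−S)⁺=0.0000, hold=0.0000 ⇒ V=0.0000 continue | (k=4,j=3): S=170.8822, (K−S)⁺=0.0000, hold=0.0000 ⇒ V=0.0000 continue | (k=4,j=4): S=215.1067, (K−S)⁺=0.0000, hold=0.0000 ⇒ V=0.0000 continue  boundary S*=85.6694
step 3: (k=3,j=0): S=96.1179, (K−S)⁺=10.9421, hold=13.3157 ⇒ V=13.3157 continue | (k=3,j=1): S=120.9933, (K−S)⁺=0.0000, hold=2.6954 ⇒ V=2.6954 continue | (k=3,j=2): S=152.3065, (K−S)⁺=0.0000, hold=0.0000 ⇒ V=0.0000 continue | (k=3,j=3): S=191.7235, (K−S)⁺=0.0000, hold=0.0000 ⇒ V=0.0000 continue  boundary S*=-
step 2: (k=2,j=0): S=107.8407, (K−S)⁺=0.0000, hold=7.9484 ⇒ V=7.9484 continue | (k=2,j=1): S=135.7500, (K−S)⁺=0.0000, hold=1.3378 ⇒ V=1.3378 continue | (k=2,j=2): S=170.8822, (K−S)⁺=0.0000, hold=0.0000 ⇒ V=0.0000 continue  boundary S*=-
step 1: (k=1,j=0): S=120.9933, (K−S)⁺=0.0000, hold=4.6098 ⇒ V=4.6098 continue | (k=1,j=1): S=152.3065, (K−S)⁺=0.0000, hold=0.6639 ⇒ V=0.6639 continue  boundary S*=-
step 0: (k=0,j=0): S=135.7500, (K−S)⁺=0.0000, hold=2.6179 ⇒ V=2.6179 continue  boundary S*=-

price = 2.6179
boundary = - - - - 85.6694 96.1179
tree:
2.6179
4.6098 0.6639
7.9484 1.3378 0.0000
13.3157 2.6954 0.0000 0.0000
21.3906 5.4307 0.0000 0.0000 0.0000
30.7033 10.9421 0.0000 0.0000 0.0000 0.0000
39.0036 21.3906 0.0000 0.0000 0.0000 0.0000 0.0000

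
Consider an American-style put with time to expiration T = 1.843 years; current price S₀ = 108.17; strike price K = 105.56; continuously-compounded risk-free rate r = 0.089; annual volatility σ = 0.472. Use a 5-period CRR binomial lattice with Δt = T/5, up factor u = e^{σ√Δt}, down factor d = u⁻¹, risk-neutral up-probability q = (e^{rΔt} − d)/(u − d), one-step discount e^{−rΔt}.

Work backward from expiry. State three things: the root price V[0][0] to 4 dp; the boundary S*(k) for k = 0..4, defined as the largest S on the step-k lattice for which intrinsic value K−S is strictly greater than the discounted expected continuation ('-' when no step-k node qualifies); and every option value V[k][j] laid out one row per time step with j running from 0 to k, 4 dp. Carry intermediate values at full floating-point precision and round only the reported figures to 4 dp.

Δt=0.36860  u=1.33184  d=0.75084  q=0.48625  discount=0.96773
step 5 (expiry): payoffs max(K−S,0) = 79.7467 59.7723 24.3416 0.0000 0.0000 0.0000
step 4: (k=4,j=0): S=34.3793, (K−S)⁺=71.1807, hold=67.7740 ⇒ V=71.1807 exercise | (k=4,j=1): S=60.9820, (K−S)⁺=44.5780, hold=41.1713 ⇒ V=44.5780 exercise | (k=4,j=2): S=108.1700, (K−S)⁺=0.0000, hold=12.1020 ⇒ V=12.1020 continue | (k=4,j=3): S=191.8722, (K−S)⁺=0.0000, hold=0.0000 ⇒ V=0.0000 continue | (k=4,j=4): S=340.3433, (K−S)⁺=0.0000, hold=0.0000 ⇒ V=0.0000 continue  boundary S*=60.9820
step 3: (k=3,j=0): S=45.7877, (K−S)⁺=59.7723, hold=56.3655 ⇒ V=59.7723 exercise | (k=3,j=1): S=81.2184, (K−S)⁺=24.3416, hold=27.8577 ⇒ V=27.8577 continue | (k=3,j=2): S=144.0653, (K−S)⁺=0.0000, hold=6.0168 ⇒ V=6.0168 continue | (k=3,j=3): S=255.5434, (K−S)⁺=0.0000, hold=0.0000 ⇒ V=0.0000 continue  boundary S*=45.7877
step 2: (k=2,j=0): S=60.9820, (K−S)⁺=44.5780, hold=42.8257 ⇒ V=44.5780 exercise | (k=2,j=1): S=108.1700, (K−S)⁺=0.0000, hold=16.6813 ⇒ V=16.6813 continue | (k=2,j=2): S=191.8722, (K−S)⁺=0.0000, hold=2.9914 ⇒ V=2.9914 continue  boundary S*=60.9820
step 1: (k=1,j=0): S=81.2184, (K−S)⁺=24.3416, hold=30.0125 ⇒ V=30.0125 continue | (k=1,j=1): S=144.0653, (K−S)⁺=0.0000, hold=9.7011 ⇒ V=9.7011 continue  boundary S*=-
step 0: (k=0,j=0): S=108.1700, (K−S)⁺=0.0000, hold=19.4863 ⇒ V=19.4863 continue  boundary S*=-

price = 19.4863
boundary = - - 60.9820 45.7877 60.9820
tree:
19.4863
30.0125 9.7011
44.5780 16.6813 2.9914
59.7723 27.8577 6.0168 0.0000
71.1807 44.5780 12.1020 0.0000 0.0000
79.7467 59.7723 24.3416 0.0000 0.0000 0.0000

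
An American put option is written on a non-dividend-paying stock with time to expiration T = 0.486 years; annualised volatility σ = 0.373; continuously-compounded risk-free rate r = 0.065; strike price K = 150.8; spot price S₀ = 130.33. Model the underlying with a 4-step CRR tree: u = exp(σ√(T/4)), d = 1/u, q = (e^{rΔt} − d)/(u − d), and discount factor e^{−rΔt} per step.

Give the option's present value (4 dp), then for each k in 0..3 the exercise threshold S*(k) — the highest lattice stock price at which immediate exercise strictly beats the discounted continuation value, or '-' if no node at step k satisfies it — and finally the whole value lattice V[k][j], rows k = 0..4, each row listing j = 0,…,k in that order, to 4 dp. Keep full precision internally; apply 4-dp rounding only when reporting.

price = 25.1148
boundary = - - 100.4879 114.4403
tree:
25.1148
36.4965 14.0392
50.3121 23.1481 5.0787
62.5634 36.3597 10.1962 0.0000
73.3211 50.3121 20.4700 0.0000 0.0000

params: Δt=0.12150 u=1.13885 d=0.87808 q=0.49795 e^(-rΔt)=0.99213
t_4 payoffs: 73.3211 50.3121 20.4700 0.0000 0.0000
t_3: node(3,0) S=88.2366 payoff=62.5634 vs cont=61.3772 → 62.5634 [stop]  node(3,1) S=114.4403 payoff=36.3597 vs cont=35.1734 → 36.3597 [stop]  node(3,2) S=148.4259 payoff=2.3741 vs cont=10.1962 → 10.1962 [wait]  node(3,3) S=192.5042 payoff=0.0000 vs cont=0.0000 → 0.0000 [wait]  ⇒ S*(3)=114.4403
t_2: node(2,0) S=100.4879 payoff=50.3121 vs cont=49.1258 → 50.3121 [stop]  node(2,1) S=130.3300 payoff=20.4700 vs cont=23.1481 → 23.1481 [wait]  node(2,2) S=169.0343 payoff=0.0000 vs cont=5.0787 → 5.0787 [wait]  ⇒ S*(2)=100.4879
t_1: node(1,0) S=114.4403 payoff=36.3597 vs cont=36.4965 → 36.4965 [wait]  node(1,1) S=148.4259 payoff=2.3741 vs cont=14.0392 → 14.0392 [wait]  ⇒ S*(1)=-
t_0: node(0,0) S=130.3300 payoff=20.4700 vs cont=25.1148 → 25.1148 [wait]  ⇒ S*(0)=-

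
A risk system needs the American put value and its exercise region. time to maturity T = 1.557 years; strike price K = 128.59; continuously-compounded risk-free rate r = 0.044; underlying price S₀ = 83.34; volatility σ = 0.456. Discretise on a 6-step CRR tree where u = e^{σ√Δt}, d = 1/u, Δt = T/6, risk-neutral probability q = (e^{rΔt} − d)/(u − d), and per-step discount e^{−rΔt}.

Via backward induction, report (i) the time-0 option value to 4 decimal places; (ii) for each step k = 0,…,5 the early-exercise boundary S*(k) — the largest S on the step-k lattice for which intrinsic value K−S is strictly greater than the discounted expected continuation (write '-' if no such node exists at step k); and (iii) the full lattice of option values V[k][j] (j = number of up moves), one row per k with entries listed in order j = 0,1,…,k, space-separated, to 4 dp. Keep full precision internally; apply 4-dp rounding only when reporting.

params: Δt=0.25950 u=1.26149 d=0.79271 q=0.46668 e^(-rΔt)=0.98865
t_6 payoffs: 107.9098 95.6805 76.2194 45.2500 0.0000 0.0000 0.0000
t_5: node(5,0) S=26.0879 payoff=102.5021 vs cont=101.0422 → 102.5021 [stop]  node(5,1) S=41.5150 payoff=87.0750 vs cont=85.6152 → 87.0750 [stop]  node(5,2) S=66.0649 payoff=62.5251 vs cont=61.0652 → 62.5251 [stop]  node(5,3) S=105.1324 payoff=23.4576 vs cont=23.8586 → 23.8586 [wait]  node(5,4) S=167.3025 payoff=0.0000 vs cont=0.0000 → 0.0000 [wait]  node(5,5) S=266.2369 payoff=0.0000 vs cont=0.0000 → 0.0000 [wait]  ⇒ S*(5)=66.0649
t_4: node(4,0) S=32.9095 payoff=95.6805 vs cont=94.2206 → 95.6805 [stop]  node(4,1) S=52.3706 payoff=76.2194 vs cont=74.7595 → 76.2194 [stop]  node(4,2) S=83.3400 payoff=45.2500 vs cont=43.9751 → 45.2500 [stop]  node(4,3) S=132.6232 payoff=0.0000 vs cont=12.5797 → 12.5797 [wait]  node(4,4) S=211.0500 payoff=0.0000 vs cont=0.0000 → 0.0000 [wait]  ⇒ S*(4)=83.3400
t_3: node(3,0) S=41.5150 payoff=87.0750 vs cont=85.6152 → 87.0750 [stop]  node(3,1) S=66.0649 payoff=62.5251 vs cont=61.0652 → 62.5251 [stop]  node(3,2) S=105.1324 payoff=23.4576 vs cont=29.6627 → 29.6627 [wait]  node(3,3) S=167.3025 payoff=0.0000 vs cont=6.6328 → 6.6328 [wait]  ⇒ S*(3)=66.0649
t_2: node(2,0) S=52.3706 payoff=76.2194 vs cont=74.7595 → 76.2194 [stop]  node(2,1) S=83.3400 payoff=45.2500 vs cont=46.6530 → 46.6530 [wait]  node(2,2) S=132.6232 payoff=0.0000 vs cont=18.7003 → 18.7003 [wait]  ⇒ S*(2)=52.3706
t_1: node(1,0) S=66.0649 payoff=62.5251 vs cont=61.7126 → 62.5251 [stop]  node(1,1) S=105.1324 payoff=23.4576 vs cont=33.2264 → 33.2264 [wait]  ⇒ S*(1)=66.0649
t_0: node(0,0) S=83.3400 payoff=45.2500 vs cont=48.2973 → 48.2973 [wait]  ⇒ S*(0)=-

price = 48.2973
boundary = - 66.0649 52.3706 66.0649 83.3400 66.0649
tree:
48.2973
62.5251 33.2264
76.2194 46.6530 18.7003
87.0750 62.5251 29.6627 6.6328
95.6805 76.2194 45.2500 12.5797 0.0000
102.5021 87.0750 62.5251 23.8586 0.0000 0.0000
107.9098 95.6805 76.2194 45.2500 0.0000 0.0000 0.0000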